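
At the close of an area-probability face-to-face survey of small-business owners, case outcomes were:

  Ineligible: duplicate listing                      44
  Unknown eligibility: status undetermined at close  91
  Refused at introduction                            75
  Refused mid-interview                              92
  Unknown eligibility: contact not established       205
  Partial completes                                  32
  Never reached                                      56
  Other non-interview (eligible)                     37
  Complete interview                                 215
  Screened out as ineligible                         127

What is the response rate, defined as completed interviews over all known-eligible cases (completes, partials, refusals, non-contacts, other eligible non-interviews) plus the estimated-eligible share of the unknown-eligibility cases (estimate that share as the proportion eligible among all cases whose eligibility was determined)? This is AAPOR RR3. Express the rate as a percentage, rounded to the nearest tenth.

29.5%

Refusal or break-off = 75 + 92 = 167
Eligibility not determined = 205 + 91 = 296
Ineligible = 127 + 44 = 171
Numerator → 215
Known eligible → 215 + 32 + 167 + 56 + 37 = 507
e = 507 / (507 + 171) = 507 / 678 = 0.7478
Estimated eligible among unknowns → 0.7478 × 296 = 221.35
Denom → 507 + 221.35 = 728.35
RR3 = 215 / 728.35 = 0.2952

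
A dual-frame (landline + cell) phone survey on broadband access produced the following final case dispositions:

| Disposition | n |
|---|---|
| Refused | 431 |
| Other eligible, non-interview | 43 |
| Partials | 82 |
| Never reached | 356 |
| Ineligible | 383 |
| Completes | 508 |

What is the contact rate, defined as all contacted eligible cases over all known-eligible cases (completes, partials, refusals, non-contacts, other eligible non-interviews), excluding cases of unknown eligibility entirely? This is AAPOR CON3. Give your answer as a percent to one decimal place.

74.9%

Numerator = 508 + 82 + 431 + 43 = 1064
Base = 508 + 82 + 431 + 356 + 43 = 1420
CON3 = 1064 / 1420 = 0.7493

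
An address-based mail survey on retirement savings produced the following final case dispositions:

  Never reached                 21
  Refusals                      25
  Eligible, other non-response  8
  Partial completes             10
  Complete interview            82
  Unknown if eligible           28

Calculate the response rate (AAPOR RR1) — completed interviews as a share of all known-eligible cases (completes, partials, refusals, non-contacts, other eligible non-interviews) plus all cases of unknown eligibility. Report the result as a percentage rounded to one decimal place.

47.1%

Num: 82
Base: 82 + 10 + 25 + 21 + 8 + 28 = 174
RR1 = 82 / 174 = 0.4713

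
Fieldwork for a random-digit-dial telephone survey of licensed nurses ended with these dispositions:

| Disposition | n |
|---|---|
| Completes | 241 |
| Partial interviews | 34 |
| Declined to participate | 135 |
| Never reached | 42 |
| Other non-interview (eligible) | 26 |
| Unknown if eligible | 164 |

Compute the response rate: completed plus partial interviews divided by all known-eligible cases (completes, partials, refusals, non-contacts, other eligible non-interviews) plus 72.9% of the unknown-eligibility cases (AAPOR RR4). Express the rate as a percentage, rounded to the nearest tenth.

46.0%

Num → 241 + 34 = 275
Known eligible → 241 + 34 + 135 + 42 + 26 = 478
Estimated eligible among unknowns → 0.7290 × 164 = 119.56
Denominator → 478 + 119.56 = 597.56
RR4 = 275 / 597.56 = 0.4602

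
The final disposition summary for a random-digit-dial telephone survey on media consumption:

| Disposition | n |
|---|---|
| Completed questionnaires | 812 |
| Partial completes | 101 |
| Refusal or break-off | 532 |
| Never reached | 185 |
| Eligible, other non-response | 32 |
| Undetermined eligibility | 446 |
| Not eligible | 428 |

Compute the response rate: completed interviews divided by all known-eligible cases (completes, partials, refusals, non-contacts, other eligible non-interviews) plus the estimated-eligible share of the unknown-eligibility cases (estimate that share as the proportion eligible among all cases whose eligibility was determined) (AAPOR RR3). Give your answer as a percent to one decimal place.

40.3%

Numerator = 812
Eligible (known) = 812 + 101 + 532 + 185 + 32 = 1662
e = 1662 / (1662 + 428) = 1662 / 2090 = 0.7952
Eligible share of unknowns = 0.7952 × 446 = 354.66
Base = 1662 + 354.66 = 2016.66
RR3 = 812 / 2016.66 = 0.4026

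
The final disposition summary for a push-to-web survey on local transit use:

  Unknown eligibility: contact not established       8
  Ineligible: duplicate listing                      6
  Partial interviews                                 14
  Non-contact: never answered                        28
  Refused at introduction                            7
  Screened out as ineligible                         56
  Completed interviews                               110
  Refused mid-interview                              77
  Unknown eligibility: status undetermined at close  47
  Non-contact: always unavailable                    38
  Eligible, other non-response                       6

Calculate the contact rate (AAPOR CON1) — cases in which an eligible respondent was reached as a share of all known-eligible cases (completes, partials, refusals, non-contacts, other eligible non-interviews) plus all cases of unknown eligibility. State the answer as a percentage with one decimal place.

Refusals = 7 + 77 = 84
Non-contacts = 28 + 38 = 66
Unknown eligibility = 8 + 47 = 55
Screened out, ineligible = 56 + 6 = 62
Num = 110 + 14 + 84 + 6 = 214
Denominator = 110 + 14 + 84 + 66 + 6 + 55 = 335
CON1 = 214 / 335 = 0.6388

63.9%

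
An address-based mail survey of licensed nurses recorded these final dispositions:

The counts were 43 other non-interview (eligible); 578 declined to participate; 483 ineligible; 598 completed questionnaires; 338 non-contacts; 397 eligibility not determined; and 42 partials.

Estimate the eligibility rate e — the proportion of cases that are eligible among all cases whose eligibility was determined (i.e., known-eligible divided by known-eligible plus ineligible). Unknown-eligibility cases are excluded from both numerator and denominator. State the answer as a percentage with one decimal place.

Determined eligible: 598 + 42 + 578 + 338 + 43 = 1599
e = 1599 / (1599 + 483) = 1599 / 2082 = 0.7680

76.8%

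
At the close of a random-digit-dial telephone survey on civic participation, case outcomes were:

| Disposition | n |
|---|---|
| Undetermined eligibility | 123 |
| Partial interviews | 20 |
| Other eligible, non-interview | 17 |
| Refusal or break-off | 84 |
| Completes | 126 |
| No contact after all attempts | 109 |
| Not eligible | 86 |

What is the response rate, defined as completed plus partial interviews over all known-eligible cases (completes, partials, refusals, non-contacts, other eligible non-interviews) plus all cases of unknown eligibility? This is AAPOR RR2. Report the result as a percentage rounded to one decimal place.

Top = 126 + 20 = 146
Denom = 126 + 20 + 84 + 109 + 17 + 123 = 479
RR2 = 146 / 479 = 0.3048

30.5%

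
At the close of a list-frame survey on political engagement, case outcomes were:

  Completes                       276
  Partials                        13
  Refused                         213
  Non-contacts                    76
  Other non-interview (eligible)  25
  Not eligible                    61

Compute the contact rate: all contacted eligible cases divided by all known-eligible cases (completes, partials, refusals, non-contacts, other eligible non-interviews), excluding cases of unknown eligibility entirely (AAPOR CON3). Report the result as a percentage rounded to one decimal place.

Top = 276 + 13 + 213 + 25 = 527
Denominator = 276 + 13 + 213 + 76 + 25 = 603
CON3 = 527 / 603 = 0.8740

87.4%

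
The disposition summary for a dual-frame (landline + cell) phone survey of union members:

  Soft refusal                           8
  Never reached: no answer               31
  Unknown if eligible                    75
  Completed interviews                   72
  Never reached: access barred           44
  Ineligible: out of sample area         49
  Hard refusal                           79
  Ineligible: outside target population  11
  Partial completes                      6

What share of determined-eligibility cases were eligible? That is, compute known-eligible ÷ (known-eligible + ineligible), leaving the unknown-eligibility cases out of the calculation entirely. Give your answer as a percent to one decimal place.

Refusals = 79 + 8 = 87
Never reached = 31 + 44 = 75
Out of scope = 11 + 49 = 60
Known eligible → 72 + 6 + 87 + 75 = 240
e = 240 / (240 + 60) = 240 / 300 = 0.8000

80.0%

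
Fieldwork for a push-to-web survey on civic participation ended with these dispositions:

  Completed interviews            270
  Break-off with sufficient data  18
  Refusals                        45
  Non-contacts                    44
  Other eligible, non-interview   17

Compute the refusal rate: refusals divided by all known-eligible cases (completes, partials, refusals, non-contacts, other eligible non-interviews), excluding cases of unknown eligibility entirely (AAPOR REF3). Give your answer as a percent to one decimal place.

11.4%

Numerator → 45
Denominator → 270 + 18 + 45 + 44 + 17 = 394
REF3 = 45 / 394 = 0.1142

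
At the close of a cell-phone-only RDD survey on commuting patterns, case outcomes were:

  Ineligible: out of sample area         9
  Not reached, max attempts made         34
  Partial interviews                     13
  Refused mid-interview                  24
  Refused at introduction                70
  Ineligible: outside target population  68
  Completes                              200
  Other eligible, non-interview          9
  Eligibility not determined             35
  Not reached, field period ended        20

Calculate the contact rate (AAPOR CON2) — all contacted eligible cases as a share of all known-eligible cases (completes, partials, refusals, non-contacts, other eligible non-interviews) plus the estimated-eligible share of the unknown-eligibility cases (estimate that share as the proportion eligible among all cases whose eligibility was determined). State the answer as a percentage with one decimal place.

Refusals = 70 + 24 = 94
Never reached = 20 + 34 = 54
Ineligible = 68 + 9 = 77
Top = 200 + 13 + 94 + 9 = 316
Eligible (known) = 200 + 13 + 94 + 54 + 9 = 370
e = 370 / (370 + 77) = 370 / 447 = 0.8277
e × U = 0.8277 × 35 = 28.97
Base = 370 + 28.97 = 398.97
CON2 = 316 / 398.97 = 0.7920

79.2%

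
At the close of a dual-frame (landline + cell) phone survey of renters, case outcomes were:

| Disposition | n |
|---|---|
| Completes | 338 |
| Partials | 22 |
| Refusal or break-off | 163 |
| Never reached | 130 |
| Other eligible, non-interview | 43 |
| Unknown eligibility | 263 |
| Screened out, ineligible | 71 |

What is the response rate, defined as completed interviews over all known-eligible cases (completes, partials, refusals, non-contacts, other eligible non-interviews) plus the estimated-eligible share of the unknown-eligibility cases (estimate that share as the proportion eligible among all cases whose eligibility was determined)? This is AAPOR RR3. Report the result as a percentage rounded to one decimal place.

36.2%

Numerator: 338
Known eligible: 338 + 22 + 163 + 130 + 43 = 696
e = 696 / (696 + 71) = 696 / 767 = 0.9074
e × U: 0.9074 × 263 = 238.65
Denom: 696 + 238.65 = 934.65
RR3 = 338 / 934.65 = 0.3616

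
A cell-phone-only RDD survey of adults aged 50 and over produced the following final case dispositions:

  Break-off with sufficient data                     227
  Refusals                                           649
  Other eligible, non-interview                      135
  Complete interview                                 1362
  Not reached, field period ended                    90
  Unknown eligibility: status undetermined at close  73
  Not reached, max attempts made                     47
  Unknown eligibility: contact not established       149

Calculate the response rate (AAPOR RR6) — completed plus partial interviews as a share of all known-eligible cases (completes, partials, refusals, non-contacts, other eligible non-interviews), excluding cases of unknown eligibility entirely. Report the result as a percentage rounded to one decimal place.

No answer / not reached = 90 + 47 = 137
Unknown if eligible = 149 + 73 = 222
Numerator → 1362 + 227 = 1589
Denominator → 1362 + 227 + 649 + 137 + 135 = 2510
RR6 = 1589 / 2510 = 0.6331

63.3%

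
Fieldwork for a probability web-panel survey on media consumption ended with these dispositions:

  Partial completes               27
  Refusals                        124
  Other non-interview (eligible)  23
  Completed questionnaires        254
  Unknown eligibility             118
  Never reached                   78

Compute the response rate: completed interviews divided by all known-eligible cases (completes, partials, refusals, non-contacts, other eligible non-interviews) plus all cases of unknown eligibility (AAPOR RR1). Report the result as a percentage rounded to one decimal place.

40.7%

Top = 254
Denominator = 254 + 27 + 124 + 78 + 23 + 118 = 624
RR1 = 254 / 624 = 0.4071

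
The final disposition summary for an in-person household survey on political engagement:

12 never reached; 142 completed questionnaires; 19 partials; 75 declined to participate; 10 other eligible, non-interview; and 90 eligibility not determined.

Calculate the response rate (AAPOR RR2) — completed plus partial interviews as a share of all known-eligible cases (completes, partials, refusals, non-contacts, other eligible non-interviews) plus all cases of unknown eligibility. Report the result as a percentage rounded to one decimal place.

46.3%

Top: 142 + 19 = 161
Base: 142 + 19 + 75 + 12 + 10 + 90 = 348
RR2 = 161 / 348 = 0.4626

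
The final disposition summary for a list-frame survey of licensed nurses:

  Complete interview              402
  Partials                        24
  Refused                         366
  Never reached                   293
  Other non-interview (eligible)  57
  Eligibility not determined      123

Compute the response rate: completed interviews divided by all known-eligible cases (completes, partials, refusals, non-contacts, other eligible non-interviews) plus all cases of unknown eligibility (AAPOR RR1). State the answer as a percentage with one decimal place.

31.8%

Numerator → 402
Base → 402 + 24 + 366 + 293 + 57 + 123 = 1265
RR1 = 402 / 1265 = 0.3178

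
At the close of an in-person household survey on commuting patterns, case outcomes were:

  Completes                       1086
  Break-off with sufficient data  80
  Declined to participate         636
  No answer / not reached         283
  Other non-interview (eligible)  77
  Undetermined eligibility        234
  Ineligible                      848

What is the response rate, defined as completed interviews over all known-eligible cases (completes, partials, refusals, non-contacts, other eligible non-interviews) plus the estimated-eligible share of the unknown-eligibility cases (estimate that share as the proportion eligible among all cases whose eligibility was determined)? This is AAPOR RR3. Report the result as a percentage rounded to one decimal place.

Numerator: 1086
Known eligible: 1086 + 80 + 636 + 283 + 77 = 2162
e = 2162 / (2162 + 848) = 2162 / 3010 = 0.7183
e × U: 0.7183 × 234 = 168.08
Base: 2162 + 168.08 = 2330.08
RR3 = 1086 / 2330.08 = 0.4661

46.6%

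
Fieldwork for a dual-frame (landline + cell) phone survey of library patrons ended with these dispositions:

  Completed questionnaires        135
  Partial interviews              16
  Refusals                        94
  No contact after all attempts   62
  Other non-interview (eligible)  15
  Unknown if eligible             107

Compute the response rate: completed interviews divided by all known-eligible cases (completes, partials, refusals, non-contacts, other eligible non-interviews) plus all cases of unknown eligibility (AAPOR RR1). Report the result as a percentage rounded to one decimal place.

31.5%

Top: 135
Denom: 135 + 16 + 94 + 62 + 15 + 107 = 429
RR1 = 135 / 429 = 0.3147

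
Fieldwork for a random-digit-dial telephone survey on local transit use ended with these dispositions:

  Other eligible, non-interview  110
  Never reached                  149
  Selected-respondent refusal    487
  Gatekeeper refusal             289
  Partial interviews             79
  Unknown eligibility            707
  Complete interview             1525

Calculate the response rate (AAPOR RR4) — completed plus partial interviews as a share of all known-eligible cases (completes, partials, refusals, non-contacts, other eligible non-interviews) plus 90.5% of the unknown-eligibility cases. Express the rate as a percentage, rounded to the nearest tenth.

48.9%

Refused = 289 + 487 = 776
Numerator = 1525 + 79 = 1604
Determined eligible = 1525 + 79 + 776 + 149 + 110 = 2639
Estimated eligible among unknowns = 0.9050 × 707 = 639.84
Base = 2639 + 639.84 = 3278.84
RR4 = 1604 / 3278.84 = 0.4892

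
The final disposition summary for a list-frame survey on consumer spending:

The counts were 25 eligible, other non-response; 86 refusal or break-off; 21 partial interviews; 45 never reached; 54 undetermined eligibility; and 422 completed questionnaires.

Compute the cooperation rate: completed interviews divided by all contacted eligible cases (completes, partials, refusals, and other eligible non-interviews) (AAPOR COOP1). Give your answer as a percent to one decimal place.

76.2%

Num = 422
Denom = 422 + 21 + 86 + 25 = 554
COOP1 = 422 / 554 = 0.7617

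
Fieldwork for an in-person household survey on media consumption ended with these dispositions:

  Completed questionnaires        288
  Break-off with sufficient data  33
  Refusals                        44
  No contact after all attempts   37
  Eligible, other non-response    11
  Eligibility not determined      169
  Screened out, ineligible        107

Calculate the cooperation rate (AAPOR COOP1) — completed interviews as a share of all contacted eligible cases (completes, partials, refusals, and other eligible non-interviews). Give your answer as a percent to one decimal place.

76.6%

Top → 288
Base → 288 + 33 + 44 + 11 = 376
COOP1 = 288 / 376 = 0.7660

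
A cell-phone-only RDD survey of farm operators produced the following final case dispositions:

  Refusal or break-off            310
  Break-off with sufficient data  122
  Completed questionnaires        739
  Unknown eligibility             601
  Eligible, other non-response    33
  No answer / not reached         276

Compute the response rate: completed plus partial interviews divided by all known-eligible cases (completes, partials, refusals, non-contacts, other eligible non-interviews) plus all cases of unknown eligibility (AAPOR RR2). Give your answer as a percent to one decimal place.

Numerator → 739 + 122 = 861
Base → 739 + 122 + 310 + 276 + 33 + 601 = 2081
RR2 = 861 / 2081 = 0.4137

41.4%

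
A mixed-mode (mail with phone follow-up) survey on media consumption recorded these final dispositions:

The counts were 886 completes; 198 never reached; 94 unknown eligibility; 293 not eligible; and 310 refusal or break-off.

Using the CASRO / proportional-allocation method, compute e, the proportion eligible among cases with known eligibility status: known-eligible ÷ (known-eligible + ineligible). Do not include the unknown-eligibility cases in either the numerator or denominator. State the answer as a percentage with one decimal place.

82.6%

Known eligible → 886 + 310 + 198 = 1394
e = 1394 / (1394 + 293) = 1394 / 1687 = 0.8263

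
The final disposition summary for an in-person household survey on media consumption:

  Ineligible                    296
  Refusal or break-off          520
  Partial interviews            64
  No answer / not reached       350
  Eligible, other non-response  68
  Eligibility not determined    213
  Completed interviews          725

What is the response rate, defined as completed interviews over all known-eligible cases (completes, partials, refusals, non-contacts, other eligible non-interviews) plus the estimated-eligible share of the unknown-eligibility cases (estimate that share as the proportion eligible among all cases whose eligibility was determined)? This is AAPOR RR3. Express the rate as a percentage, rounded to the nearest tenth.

38.0%

Numerator: 725
Known eligible: 725 + 64 + 520 + 350 + 68 = 1727
e = 1727 / (1727 + 296) = 1727 / 2023 = 0.8537
e × U: 0.8537 × 213 = 181.84
Base: 1727 + 181.84 = 1908.84
RR3 = 725 / 1908.84 = 0.3798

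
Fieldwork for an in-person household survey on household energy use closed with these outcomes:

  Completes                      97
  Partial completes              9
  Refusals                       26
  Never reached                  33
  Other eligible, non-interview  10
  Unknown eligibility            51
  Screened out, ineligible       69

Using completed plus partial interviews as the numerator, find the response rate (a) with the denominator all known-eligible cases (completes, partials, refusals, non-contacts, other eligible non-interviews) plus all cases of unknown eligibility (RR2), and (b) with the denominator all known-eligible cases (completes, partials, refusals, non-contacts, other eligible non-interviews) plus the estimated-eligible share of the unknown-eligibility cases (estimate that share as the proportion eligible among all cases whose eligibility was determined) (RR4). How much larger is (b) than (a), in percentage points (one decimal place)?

Top = 97 + 9 = 106
Base = 97 + 9 + 26 + 33 + 10 + 51 = 226
RR2 = 106 / 226 = 0.4690
Known eligible = 97 + 9 + 26 + 33 + 10 = 175
e = 175 / (175 + 69) = 175 / 244 = 0.7172
Estimated eligible among unknowns = 0.7172 × 51 = 36.58
Base = 175 + 36.58 = 211.58
RR4 = 106 / 211.58 = 0.5010
Difference = 50.10 − 46.90 = 3.20 percentage points

3.2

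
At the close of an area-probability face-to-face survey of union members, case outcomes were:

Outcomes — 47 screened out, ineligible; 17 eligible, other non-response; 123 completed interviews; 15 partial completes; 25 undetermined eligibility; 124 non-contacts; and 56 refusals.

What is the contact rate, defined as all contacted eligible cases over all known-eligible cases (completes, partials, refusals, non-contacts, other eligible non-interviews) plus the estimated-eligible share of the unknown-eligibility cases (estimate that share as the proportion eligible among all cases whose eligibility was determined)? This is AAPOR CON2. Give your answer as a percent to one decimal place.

59.1%

Numerator = 123 + 15 + 56 + 17 = 211
Eligible (known) = 123 + 15 + 56 + 124 + 17 = 335
e = 335 / (335 + 47) = 335 / 382 = 0.8770
e × U = 0.8770 × 25 = 21.93
Denominator = 335 + 21.93 = 356.93
CON2 = 211 / 356.93 = 0.5912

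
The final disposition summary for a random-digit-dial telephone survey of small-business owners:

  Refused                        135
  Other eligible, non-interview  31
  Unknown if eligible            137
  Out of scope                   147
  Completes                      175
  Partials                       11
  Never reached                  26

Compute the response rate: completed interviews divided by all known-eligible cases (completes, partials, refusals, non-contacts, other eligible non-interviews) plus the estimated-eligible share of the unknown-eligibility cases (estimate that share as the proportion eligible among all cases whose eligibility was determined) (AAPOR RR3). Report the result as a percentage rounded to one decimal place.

36.7%

Num = 175
Known eligible = 175 + 11 + 135 + 26 + 31 = 378
e = 378 / (378 + 147) = 378 / 525 = 0.7200
Eligible share of unknowns = 0.7200 × 137 = 98.64
Denominator = 378 + 98.64 = 476.64
RR3 = 175 / 476.64 = 0.3672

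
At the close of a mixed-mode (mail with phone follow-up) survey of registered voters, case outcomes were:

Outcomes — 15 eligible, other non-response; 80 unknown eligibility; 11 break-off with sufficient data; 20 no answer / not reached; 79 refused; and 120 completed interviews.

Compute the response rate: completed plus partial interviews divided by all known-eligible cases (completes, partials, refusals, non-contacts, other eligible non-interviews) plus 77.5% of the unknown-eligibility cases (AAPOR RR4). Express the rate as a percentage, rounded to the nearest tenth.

42.7%

Top → 120 + 11 = 131
Known eligible → 120 + 11 + 79 + 20 + 15 = 245
e × U → 0.7750 × 80 = 62.00
Base → 245 + 62.00 = 307.00
RR4 = 131 / 307.00 = 0.4267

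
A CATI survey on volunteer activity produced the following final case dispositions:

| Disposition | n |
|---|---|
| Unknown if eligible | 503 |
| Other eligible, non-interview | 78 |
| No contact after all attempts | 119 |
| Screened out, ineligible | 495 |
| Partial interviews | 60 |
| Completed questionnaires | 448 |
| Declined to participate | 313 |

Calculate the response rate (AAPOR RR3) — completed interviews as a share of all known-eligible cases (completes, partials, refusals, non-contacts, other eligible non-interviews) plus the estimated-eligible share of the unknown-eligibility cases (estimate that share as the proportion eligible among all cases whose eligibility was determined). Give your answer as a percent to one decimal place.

33.0%

Num: 448
Determined eligible: 448 + 60 + 313 + 119 + 78 = 1018
e = 1018 / (1018 + 495) = 1018 / 1513 = 0.6728
e × U: 0.6728 × 503 = 338.42
Denom: 1018 + 338.42 = 1356.42
RR3 = 448 / 1356.42 = 0.3303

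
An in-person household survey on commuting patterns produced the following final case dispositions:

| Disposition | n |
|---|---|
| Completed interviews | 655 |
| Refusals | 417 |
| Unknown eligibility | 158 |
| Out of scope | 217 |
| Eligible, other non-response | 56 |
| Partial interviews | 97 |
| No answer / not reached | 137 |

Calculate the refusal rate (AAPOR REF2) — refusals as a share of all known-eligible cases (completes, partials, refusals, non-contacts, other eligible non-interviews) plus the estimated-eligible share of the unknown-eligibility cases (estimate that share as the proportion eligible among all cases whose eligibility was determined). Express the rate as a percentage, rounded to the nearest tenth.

Top: 417
Determined eligible: 655 + 97 + 417 + 137 + 56 = 1362
e = 1362 / (1362 + 217) = 1362 / 1579 = 0.8626
Estimated eligible among unknowns: 0.8626 × 158 = 136.29
Denominator: 1362 + 136.29 = 1498.29
REF2 = 417 / 1498.29 = 0.2783

27.8%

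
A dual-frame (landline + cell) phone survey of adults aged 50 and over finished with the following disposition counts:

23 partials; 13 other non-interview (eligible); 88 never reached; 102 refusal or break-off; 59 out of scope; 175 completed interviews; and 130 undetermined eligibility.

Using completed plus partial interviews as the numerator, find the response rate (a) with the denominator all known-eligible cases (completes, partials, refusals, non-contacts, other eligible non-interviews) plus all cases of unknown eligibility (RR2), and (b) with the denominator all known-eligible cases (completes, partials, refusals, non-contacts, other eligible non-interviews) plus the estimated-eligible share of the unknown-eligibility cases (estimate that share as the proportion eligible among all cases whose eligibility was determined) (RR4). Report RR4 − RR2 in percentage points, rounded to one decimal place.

Num → 175 + 23 = 198
Denominator → 175 + 23 + 102 + 88 + 13 + 130 = 531
RR2 = 198 / 531 = 0.3729
Determined eligible → 175 + 23 + 102 + 88 + 13 = 401
e = 401 / (401 + 59) = 401 / 460 = 0.8717
Eligible share of unknowns → 0.8717 × 130 = 113.32
Denominator → 401 + 113.32 = 514.32
RR4 = 198 / 514.32 = 0.3850
Difference = 38.50 − 37.29 = 1.21 percentage points

1.2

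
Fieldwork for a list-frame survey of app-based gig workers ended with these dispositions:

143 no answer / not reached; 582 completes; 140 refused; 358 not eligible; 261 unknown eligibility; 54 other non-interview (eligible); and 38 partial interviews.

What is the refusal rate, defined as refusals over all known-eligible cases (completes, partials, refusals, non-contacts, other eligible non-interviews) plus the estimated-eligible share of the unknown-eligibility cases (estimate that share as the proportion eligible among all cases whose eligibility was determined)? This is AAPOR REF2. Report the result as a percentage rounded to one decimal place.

Numerator → 140
Eligible (known) → 582 + 38 + 140 + 143 + 54 = 957
e = 957 / (957 + 358) = 957 / 1315 = 0.7278
e × U → 0.7278 × 261 = 189.96
Denom → 957 + 189.96 = 1146.96
REF2 = 140 / 1146.96 = 0.1221

12.2%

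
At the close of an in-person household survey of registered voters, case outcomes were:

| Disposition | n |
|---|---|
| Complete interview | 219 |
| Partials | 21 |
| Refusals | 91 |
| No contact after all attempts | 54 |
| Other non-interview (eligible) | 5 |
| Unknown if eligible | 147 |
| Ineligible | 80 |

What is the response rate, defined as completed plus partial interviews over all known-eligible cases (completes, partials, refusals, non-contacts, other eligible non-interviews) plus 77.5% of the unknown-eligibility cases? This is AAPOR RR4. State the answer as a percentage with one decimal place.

Top → 219 + 21 = 240
Known eligible → 219 + 21 + 91 + 54 + 5 = 390
e × U → 0.7750 × 147 = 113.92
Base → 390 + 113.92 = 503.92
RR4 = 240 / 503.92 = 0.4763

47.6%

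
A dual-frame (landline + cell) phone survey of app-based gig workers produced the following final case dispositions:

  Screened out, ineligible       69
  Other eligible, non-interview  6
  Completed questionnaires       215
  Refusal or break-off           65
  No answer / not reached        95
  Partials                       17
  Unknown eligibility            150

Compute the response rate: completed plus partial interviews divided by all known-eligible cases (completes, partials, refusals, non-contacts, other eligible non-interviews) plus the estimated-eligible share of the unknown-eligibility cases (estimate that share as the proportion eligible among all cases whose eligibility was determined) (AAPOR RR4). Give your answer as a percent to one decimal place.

Num → 215 + 17 = 232
Eligible (known) → 215 + 17 + 65 + 95 + 6 = 398
e = 398 / (398 + 69) = 398 / 467 = 0.8522
Eligible share of unknowns → 0.8522 × 150 = 127.83
Denominator → 398 + 127.83 = 525.83
RR4 = 232 / 525.83 = 0.4412

44.1%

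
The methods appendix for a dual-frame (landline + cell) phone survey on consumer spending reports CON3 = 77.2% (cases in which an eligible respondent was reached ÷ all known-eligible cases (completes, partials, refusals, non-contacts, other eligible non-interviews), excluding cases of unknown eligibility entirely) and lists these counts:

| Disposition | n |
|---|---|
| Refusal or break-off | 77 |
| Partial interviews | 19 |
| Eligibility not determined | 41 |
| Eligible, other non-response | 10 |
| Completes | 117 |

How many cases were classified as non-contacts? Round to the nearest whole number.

Num: 117 + 19 + 77 + 10 = 223
CON3 = 223 / D = 0.772
D = 223 / 0.772 = 288.9
Remaining denominator categories sum to 223
non-contacts = 288.9 − 223 ≈ 66

66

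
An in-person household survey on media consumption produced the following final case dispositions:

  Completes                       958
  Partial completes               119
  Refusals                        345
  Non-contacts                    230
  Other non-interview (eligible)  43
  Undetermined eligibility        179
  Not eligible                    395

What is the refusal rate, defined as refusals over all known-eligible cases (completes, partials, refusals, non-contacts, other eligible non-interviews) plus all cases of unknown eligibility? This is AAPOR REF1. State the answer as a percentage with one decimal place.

Num = 345
Denominator = 958 + 119 + 345 + 230 + 43 + 179 = 1874
REF1 = 345 / 1874 = 0.1841

18.4%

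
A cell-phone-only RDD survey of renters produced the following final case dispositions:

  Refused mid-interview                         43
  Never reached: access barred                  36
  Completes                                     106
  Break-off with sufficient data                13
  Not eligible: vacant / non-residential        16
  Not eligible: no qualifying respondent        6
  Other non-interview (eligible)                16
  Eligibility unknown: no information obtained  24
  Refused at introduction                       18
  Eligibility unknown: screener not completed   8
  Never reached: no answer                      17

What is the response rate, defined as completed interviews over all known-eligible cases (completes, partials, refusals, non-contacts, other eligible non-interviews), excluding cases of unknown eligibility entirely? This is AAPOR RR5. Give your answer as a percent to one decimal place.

Refusals = 18 + 43 = 61
No answer / not reached = 17 + 36 = 53
Unknown eligibility = 8 + 24 = 32
Not eligible = 6 + 16 = 22
Num = 106
Denominator = 106 + 13 + 61 + 53 + 16 = 249
RR5 = 106 / 249 = 0.4257

42.6%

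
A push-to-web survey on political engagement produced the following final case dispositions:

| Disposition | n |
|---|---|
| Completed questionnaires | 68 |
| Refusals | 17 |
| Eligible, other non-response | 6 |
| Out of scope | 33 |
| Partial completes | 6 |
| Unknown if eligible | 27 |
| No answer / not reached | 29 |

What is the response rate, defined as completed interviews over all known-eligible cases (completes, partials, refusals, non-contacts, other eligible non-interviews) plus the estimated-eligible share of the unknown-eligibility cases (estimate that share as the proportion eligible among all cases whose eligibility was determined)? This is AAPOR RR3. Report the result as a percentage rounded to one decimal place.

Top: 68
Known eligible: 68 + 6 + 17 + 29 + 6 = 126
e = 126 / (126 + 33) = 126 / 159 = 0.7925
Estimated eligible among unknowns: 0.7925 × 27 = 21.40
Denominator: 126 + 21.40 = 147.40
RR3 = 68 / 147.40 = 0.4613

46.1%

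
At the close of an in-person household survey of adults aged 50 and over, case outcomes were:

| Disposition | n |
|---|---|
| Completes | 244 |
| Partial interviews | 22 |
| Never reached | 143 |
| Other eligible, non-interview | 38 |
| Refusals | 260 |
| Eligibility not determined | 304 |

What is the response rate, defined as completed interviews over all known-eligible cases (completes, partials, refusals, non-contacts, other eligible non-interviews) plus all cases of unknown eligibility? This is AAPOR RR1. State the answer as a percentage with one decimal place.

24.1%

Numerator: 244
Base: 244 + 22 + 260 + 143 + 38 + 304 = 1011
RR1 = 244 / 1011 = 0.2413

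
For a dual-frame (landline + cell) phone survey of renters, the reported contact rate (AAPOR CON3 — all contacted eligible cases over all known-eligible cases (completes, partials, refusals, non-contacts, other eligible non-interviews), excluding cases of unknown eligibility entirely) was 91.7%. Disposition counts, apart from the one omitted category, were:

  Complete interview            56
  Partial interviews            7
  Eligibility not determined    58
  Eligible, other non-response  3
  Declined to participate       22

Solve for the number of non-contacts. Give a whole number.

Top = 56 + 7 + 22 + 3 = 88
CON3 = 88 / D = 0.917
D = 88 / 0.917 = 96.0
Rest of base = 88
non-contacts = 96.0 − 88 ≈ 8

8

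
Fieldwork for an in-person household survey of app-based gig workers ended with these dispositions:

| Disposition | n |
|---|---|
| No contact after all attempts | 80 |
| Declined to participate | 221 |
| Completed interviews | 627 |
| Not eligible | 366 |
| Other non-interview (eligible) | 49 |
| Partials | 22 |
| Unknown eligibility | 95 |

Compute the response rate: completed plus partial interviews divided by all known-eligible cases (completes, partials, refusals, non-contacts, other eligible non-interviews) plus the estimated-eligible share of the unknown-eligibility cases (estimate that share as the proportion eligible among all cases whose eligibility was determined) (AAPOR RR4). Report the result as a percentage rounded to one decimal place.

Num → 627 + 22 = 649
Eligible (known) → 627 + 22 + 221 + 80 + 49 = 999
e = 999 / (999 + 366) = 999 / 1365 = 0.7319
Estimated eligible among unknowns → 0.7319 × 95 = 69.53
Denom → 999 + 69.53 = 1068.53
RR4 = 649 / 1068.53 = 0.6074

60.7%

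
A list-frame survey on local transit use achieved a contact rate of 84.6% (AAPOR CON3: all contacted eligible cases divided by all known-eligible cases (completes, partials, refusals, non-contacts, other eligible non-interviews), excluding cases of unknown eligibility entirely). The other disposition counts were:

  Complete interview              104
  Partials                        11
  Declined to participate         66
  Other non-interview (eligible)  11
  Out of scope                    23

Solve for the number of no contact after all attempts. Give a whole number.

35

Top = 104 + 11 + 66 + 11 = 192
CON3 = 192 / D = 0.846
D = 192 / 0.846 = 227.0
Other denominator terms total 192
no contact after all attempts = 227.0 − 192 ≈ 35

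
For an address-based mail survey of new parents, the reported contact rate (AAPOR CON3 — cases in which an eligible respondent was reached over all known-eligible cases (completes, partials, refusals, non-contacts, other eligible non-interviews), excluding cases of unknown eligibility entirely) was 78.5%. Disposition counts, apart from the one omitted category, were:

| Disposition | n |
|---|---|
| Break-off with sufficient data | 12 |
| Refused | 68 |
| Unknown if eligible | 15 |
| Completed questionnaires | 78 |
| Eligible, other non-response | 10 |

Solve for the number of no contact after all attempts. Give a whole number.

Num = 78 + 12 + 68 + 10 = 168
CON3 = 168 / D = 0.785
D = 168 / 0.785 = 214.0
Rest of base = 168
no contact after all attempts = 214.0 − 168 ≈ 46

46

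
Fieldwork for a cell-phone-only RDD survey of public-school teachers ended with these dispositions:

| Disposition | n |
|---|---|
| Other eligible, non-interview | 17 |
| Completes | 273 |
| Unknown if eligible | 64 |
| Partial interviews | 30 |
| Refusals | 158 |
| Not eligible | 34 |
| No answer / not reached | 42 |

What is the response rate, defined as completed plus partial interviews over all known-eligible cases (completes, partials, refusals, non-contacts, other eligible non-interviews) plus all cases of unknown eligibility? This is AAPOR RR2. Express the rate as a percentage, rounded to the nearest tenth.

Top: 273 + 30 = 303
Denom: 273 + 30 + 158 + 42 + 17 + 64 = 584
RR2 = 303 / 584 = 0.5188

51.9%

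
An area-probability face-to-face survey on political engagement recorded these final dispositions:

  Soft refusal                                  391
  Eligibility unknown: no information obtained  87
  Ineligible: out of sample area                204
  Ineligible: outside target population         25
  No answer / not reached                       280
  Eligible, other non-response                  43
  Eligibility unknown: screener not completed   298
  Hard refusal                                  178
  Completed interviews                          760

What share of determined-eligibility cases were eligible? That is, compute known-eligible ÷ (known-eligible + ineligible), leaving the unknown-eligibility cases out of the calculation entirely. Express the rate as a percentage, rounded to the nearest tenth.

87.8%

Declined to participate = 178 + 391 = 569
Unknown eligibility = 298 + 87 = 385
Ineligible = 25 + 204 = 229
Eligible (known): 760 + 569 + 280 + 43 = 1652
e = 1652 / (1652 + 229) = 1652 / 1881 = 0.8783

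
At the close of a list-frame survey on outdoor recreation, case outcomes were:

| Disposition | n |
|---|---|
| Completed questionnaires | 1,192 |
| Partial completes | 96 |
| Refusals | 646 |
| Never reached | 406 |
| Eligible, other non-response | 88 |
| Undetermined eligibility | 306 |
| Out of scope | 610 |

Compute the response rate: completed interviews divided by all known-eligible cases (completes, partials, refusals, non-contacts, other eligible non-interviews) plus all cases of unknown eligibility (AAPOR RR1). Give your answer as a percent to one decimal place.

43.6%

Numerator → 1192
Base → 1192 + 96 + 646 + 406 + 88 + 306 = 2734
RR1 = 1192 / 2734 = 0.4360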